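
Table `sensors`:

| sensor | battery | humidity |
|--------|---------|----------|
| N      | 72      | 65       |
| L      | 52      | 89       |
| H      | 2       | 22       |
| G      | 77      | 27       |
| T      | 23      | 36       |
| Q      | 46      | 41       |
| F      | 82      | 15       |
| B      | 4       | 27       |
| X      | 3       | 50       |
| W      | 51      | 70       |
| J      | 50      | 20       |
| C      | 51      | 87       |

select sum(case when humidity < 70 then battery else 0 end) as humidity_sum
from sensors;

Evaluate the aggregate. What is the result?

359

sensor=N: ✓ → 72
sensor=L: ✗
sensor=H: ✓ → 2
sensor=G: ✓ → 77
sensor=T: ✓ → 23
sensor=Q: ✓ → 46
sensor=F: ✓ → 82
sensor=B: ✓ → 4
sensor=X: ✓ → 3
sensor=W: ✗
sensor=J: ✓ → 50
sensor=C: ✗
humidity_sum = 72 + 2 + 77 + 23 + 46 + 82 + 4 + 3 + 50 = 359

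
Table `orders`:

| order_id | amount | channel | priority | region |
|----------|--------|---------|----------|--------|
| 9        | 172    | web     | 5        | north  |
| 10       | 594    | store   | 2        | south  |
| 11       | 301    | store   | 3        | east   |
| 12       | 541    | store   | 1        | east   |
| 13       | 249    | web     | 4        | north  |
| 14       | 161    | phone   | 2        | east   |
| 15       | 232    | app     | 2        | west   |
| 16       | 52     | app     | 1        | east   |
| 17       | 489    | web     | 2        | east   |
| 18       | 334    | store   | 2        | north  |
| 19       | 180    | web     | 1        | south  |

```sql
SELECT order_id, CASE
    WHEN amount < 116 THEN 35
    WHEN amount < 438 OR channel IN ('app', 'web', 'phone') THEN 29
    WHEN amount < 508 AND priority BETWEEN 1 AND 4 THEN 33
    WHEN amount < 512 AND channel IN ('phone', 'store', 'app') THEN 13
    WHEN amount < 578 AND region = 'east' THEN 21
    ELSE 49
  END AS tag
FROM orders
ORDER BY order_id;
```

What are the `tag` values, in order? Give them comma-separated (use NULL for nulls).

29, 49, 29, 21, 29, 29, 29, 35, 29, 29, 29

order_id=9: amount < 438 OR channel IN ('app', 'web', 'phone') → 29
order_id=10: ELSE → 49
order_id=11: amount < 438 OR channel IN ('app', 'web', 'phone') → 29
order_id=12: amount < 578 AND region = 'east' → 21
order_id=13: amount < 438 OR channel IN ('app', 'web', 'phone') → 29
order_id=14: amount < 438 OR channel IN ('app', 'web', 'phone') → 29
order_id=15: amount < 438 OR channel IN ('app', 'web', 'phone') → 29
order_id=16: amount < 116 → 35
order_id=17: amount < 438 OR channel IN ('app', 'web', 'phone') → 29
order_id=18: amount < 438 OR channel IN ('app', 'web', 'phone') → 29
order_id=19: amount < 438 OR channel IN ('app', 'web', 'phone') → 29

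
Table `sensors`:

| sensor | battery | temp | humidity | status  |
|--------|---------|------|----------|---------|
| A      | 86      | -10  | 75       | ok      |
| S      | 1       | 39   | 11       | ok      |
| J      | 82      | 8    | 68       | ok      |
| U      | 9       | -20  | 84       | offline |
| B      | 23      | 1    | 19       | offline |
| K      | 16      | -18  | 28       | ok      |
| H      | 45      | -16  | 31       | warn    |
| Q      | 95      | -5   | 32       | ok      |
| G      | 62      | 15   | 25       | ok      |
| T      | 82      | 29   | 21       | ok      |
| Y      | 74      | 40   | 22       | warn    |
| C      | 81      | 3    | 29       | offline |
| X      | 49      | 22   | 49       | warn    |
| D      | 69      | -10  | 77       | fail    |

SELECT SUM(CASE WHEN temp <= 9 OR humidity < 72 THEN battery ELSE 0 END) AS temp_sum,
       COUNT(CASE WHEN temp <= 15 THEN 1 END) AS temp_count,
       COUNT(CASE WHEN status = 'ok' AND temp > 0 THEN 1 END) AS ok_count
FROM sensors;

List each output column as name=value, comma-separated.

temp_sum=774, temp_count=10, ok_count=4

[temp_sum: temp <= 9 OR humidity < 72]
sensor=A: ✓ → 86
sensor=S: ✓ → 1
sensor=J: ✓ → 82
sensor=U: ✓ → 9
sensor=B: ✓ → 23
sensor=K: ✓ → 16
sensor=H: ✓ → 45
sensor=Q: ✓ → 95
sensor=G: ✓ → 62
sensor=T: ✓ → 82
sensor=Y: ✓ → 74
sensor=C: ✓ → 81
sensor=X: ✓ → 49
sensor=D: ✓ → 69
temp_sum = 86 + 1 + 82 + 9 + 23 + 16 + 45 + 95 + 62 + 82 + 74 + 81 + 49 + 69 = 774
—
[temp_count: temp <= 15]
sensor=A: ✓ → 1
sensor=S: ✗
sensor=J: ✓ → 1
sensor=U: ✓ → 1
sensor=B: ✓ → 1
sensor=K: ✓ → 1
sensor=H: ✓ → 1
sensor=Q: ✓ → 1
sensor=G: ✓ → 1
sensor=T: ✗
sensor=Y: ✗
sensor=C: ✓ → 1
sensor=X: ✗
sensor=D: ✓ → 1
temp_count = COUNT(1, 1, 1, 1, 1, 1, 1, 1, 1, 1) = 10
—
[ok_count: status = 'ok' AND temp > 0]
sensor=A: ✗
sensor=S: ✓ → 1
sensor=J: ✓ → 1
sensor=U: ✗
sensor=B: ✗
sensor=K: ✗
sensor=H: ✗
sensor=Q: ✗
sensor=G: ✓ → 1
sensor=T: ✓ → 1
sensor=Y: ✗
sensor=C: ✗
sensor=X: ✗
sensor=D: ✗
ok_count = COUNT(1, 1, 1, 1) = 4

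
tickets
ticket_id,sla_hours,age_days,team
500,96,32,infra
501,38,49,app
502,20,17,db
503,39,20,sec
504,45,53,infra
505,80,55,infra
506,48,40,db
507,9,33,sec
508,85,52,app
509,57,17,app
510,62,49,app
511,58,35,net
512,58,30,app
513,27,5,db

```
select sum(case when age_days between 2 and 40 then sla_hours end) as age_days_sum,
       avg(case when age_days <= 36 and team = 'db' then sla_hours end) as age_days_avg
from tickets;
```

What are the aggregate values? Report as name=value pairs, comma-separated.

[age_days_sum: age_days between 2 and 40]
ticket_id=500: ✓ → 96
ticket_id=501: ✗
ticket_id=502: ✓ → 20
ticket_id=503: ✓ → 39
ticket_id=504: ✗
ticket_id=505: ✗
ticket_id=506: ✓ → 48
ticket_id=507: ✓ → 9
ticket_id=508: ✗
ticket_id=509: ✓ → 57
ticket_id=510: ✗
ticket_id=511: ✓ → 58
ticket_id=512: ✓ → 58
ticket_id=513: ✓ → 27
age_days_sum = 96 + 20 + 39 + 48 + 9 + 57 + 58 + 58 + 27 = 412
—
[age_days_avg: age_days <= 36 and team = 'db']
ticket_id=500: ✗
ticket_id=501: ✗
ticket_id=502: ✓ → 20
ticket_id=503: ✗
ticket_id=504: ✗
ticket_id=505: ✗
ticket_id=506: ✗
ticket_id=507: ✗
ticket_id=508: ✗
ticket_id=509: ✗
ticket_id=510: ✗
ticket_id=511: ✗
ticket_id=512: ✗
ticket_id=513: ✓ → 27
age_days_avg = (20 + 27) / 2 = 23.5

age_days_sum=412, age_days_avg=23.5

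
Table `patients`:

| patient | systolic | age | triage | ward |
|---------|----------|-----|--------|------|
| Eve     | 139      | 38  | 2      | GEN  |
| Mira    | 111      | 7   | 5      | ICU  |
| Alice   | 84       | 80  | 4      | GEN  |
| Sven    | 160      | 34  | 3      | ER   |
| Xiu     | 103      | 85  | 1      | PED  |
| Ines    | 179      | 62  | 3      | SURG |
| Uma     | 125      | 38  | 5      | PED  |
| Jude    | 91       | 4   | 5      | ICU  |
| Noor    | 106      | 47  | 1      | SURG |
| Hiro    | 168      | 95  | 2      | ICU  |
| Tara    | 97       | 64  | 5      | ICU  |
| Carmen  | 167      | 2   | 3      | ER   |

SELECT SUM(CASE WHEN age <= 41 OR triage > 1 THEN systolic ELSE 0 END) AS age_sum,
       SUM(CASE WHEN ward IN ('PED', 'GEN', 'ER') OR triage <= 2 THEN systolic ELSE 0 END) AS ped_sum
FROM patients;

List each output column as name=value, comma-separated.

age_sum=1321, ped_sum=1052

[age_sum: age <= 41 OR triage > 1]
patient=Eve: ✓ → 139
patient=Mira: ✓ → 111
patient=Alice: ✓ → 84
patient=Sven: ✓ → 160
patient=Xiu: ✗
patient=Ines: ✓ → 179
patient=Uma: ✓ → 125
patient=Jude: ✓ → 91
patient=Noor: ✗
patient=Hiro: ✓ → 168
patient=Tara: ✓ → 97
patient=Carmen: ✓ → 167
age_sum = 139 + 111 + 84 + 160 + 179 + 125 + 91 + 168 + 97 + 167 = 1321
—
[ped_sum: ward IN ('PED', 'GEN', 'ER') OR triage <= 2]
patient=Eve: ✓ → 139
patient=Mira: ✗
patient=Alice: ✓ → 84
patient=Sven: ✓ → 160
patient=Xiu: ✓ → 103
patient=Ines: ✗
patient=Uma: ✓ → 125
patient=Jude: ✗
patient=Noor: ✓ → 106
patient=Hiro: ✓ → 168
patient=Tara: ✗
patient=Carmen: ✓ → 167
ped_sum = 139 + 84 + 160 + 103 + 125 + 106 + 168 + 167 = 1052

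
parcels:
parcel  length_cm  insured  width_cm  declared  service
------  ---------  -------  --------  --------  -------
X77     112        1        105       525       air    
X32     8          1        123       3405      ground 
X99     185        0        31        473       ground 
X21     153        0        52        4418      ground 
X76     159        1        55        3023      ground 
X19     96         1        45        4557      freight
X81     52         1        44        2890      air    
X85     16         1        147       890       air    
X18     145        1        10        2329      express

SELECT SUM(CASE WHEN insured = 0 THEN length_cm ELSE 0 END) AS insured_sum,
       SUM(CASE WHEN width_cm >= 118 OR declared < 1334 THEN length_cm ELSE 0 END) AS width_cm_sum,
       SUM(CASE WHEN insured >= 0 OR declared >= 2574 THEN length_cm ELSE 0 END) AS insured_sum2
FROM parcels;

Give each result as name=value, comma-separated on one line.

[insured_sum: insured = 0]
parcel=X77: ✗
parcel=X32: ✗
parcel=X99: ✓ → 185
parcel=X21: ✓ → 153
parcel=X76: ✗
parcel=X19: ✗
parcel=X81: ✗
parcel=X85: ✗
parcel=X18: ✗
insured_sum = 185 + 153 = 338
—
[width_cm_sum: width_cm >= 118 OR declared < 1334]
parcel=X77: ✓ → 112
parcel=X32: ✓ → 8
parcel=X99: ✓ → 185
parcel=X21: ✗
parcel=X76: ✗
parcel=X19: ✗
parcel=X81: ✗
parcel=X85: ✓ → 16
parcel=X18: ✗
width_cm_sum = 112 + 8 + 185 + 16 = 321
—
[insured_sum2: insured >= 0 OR declared >= 2574]
parcel=X77: ✓ → 112
parcel=X32: ✓ → 8
parcel=X99: ✓ → 185
parcel=X21: ✓ → 153
parcel=X76: ✓ → 159
parcel=X19: ✓ → 96
parcel=X81: ✓ → 52
parcel=X85: ✓ → 16
parcel=X18: ✓ → 145
insured_sum2 = 112 + 8 + 185 + 153 + 159 + 96 + 52 + 16 + 145 = 926

insured_sum=338, width_cm_sum=321, insured_sum2=926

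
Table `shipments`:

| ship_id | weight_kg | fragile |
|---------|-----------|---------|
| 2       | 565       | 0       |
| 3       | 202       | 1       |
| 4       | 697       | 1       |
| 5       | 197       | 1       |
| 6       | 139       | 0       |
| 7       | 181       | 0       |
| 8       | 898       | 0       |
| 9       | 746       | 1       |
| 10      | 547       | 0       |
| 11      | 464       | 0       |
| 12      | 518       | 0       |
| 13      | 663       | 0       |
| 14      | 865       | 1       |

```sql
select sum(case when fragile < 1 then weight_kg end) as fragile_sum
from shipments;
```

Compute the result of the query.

3975

ship_id=2: ✓ → 565
ship_id=3: ✗
ship_id=4: ✗
ship_id=5: ✗
ship_id=6: ✓ → 139
ship_id=7: ✓ → 181
ship_id=8: ✓ → 898
ship_id=9: ✗
ship_id=10: ✓ → 547
ship_id=11: ✓ → 464
ship_id=12: ✓ → 518
ship_id=13: ✓ → 663
ship_id=14: ✗
fragile_sum = 565 + 139 + 181 + 898 + 547 + 464 + 518 + 663 = 3975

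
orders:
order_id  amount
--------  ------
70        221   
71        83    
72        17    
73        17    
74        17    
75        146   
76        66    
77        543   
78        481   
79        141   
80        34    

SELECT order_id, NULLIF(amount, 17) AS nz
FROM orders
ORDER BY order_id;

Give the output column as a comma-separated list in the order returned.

order_id=70: amount=221 vs 17: differ → 221
order_id=71: amount=83 vs 17: differ → 83
order_id=72: amount=17 vs 17: equal → NULL
order_id=73: amount=17 vs 17: equal → NULL
order_id=74: amount=17 vs 17: equal → NULL
order_id=75: amount=146 vs 17: differ → 146
order_id=76: amount=66 vs 17: differ → 66
order_id=77: amount=543 vs 17: differ → 543
order_id=78: amount=481 vs 17: differ → 481
order_id=79: amount=141 vs 17: differ → 141
order_id=80: amount=34 vs 17: differ → 34

221, 83, NULL, NULL, NULL, 146, 66, 543, 481, 141, 34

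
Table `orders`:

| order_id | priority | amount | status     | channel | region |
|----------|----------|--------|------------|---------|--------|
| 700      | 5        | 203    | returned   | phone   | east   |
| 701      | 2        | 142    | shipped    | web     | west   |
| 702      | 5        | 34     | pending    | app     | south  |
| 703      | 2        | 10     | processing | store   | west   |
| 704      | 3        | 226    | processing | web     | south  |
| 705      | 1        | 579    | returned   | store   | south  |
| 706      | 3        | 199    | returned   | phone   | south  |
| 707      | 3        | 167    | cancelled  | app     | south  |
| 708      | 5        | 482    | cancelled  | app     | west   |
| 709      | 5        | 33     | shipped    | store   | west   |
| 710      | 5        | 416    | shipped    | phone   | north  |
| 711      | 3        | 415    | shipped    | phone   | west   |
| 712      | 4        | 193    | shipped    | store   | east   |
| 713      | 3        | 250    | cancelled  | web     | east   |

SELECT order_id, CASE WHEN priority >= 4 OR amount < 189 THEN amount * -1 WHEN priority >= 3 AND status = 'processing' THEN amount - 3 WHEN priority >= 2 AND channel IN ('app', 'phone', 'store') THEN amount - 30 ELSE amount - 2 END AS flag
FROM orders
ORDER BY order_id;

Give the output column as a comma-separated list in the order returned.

-203, -142, -34, -10, 223, 577, 169, -167, -482, -33, -416, 385, -193, 248

order_id=700: priority >= 4 OR amount < 189 → -203
order_id=701: priority >= 4 OR amount < 189 → -142
order_id=702: priority >= 4 OR amount < 189 → -34
order_id=703: priority >= 4 OR amount < 189 → -10
order_id=704: priority >= 3 AND status = 'processing' → 223
order_id=705: ELSE → 577
order_id=706: priority >= 2 AND channel IN ('app', 'phone', 'store') → 169
order_id=707: priority >= 4 OR amount < 189 → -167
order_id=708: priority >= 4 OR amount < 189 → -482
order_id=709: priority >= 4 OR amount < 189 → -33
order_id=710: priority >= 4 OR amount < 189 → -416
order_id=711: priority >= 2 AND channel IN ('app', 'phone', 'store') → 385
order_id=712: priority >= 4 OR amount < 189 → -193
order_id=713: ELSE → 248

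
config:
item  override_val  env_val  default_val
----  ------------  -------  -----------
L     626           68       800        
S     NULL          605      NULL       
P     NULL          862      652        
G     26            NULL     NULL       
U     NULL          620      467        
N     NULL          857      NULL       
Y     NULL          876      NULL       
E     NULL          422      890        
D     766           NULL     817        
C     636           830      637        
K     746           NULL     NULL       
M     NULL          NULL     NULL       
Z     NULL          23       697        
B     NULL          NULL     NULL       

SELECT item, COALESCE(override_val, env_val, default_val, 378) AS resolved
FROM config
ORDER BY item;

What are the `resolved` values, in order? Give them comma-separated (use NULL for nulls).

item=B: override_val=NULL, env_val=NULL, default_val=NULL, → literal 378 → 378
item=C: override_val=636 → 636
item=D: override_val=766 → 766
item=E: override_val=NULL, env_val=422 → 422
item=G: override_val=26 → 26
item=K: override_val=746 → 746
item=L: override_val=626 → 626
item=M: override_val=NULL, env_val=NULL, default_val=NULL, → literal 378 → 378
item=N: override_val=NULL, env_val=857 → 857
item=P: override_val=NULL, env_val=862 → 862
item=S: override_val=NULL, env_val=605 → 605
item=U: override_val=NULL, env_val=620 → 620
item=Y: override_val=NULL, env_val=876 → 876
item=Z: override_val=NULL, env_val=23 → 23

378, 636, 766, 422, 26, 746, 626, 378, 857, 862, 605, 620, 876, 23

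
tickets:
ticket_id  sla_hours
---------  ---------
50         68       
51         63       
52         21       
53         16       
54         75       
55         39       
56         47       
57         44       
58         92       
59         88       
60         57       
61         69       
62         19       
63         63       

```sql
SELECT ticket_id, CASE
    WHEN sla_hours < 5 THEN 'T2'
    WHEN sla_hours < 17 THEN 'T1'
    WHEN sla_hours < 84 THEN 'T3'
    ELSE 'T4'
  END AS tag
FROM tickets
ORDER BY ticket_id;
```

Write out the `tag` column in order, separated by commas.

ticket_id=50: sla_hours < 84 → T3
ticket_id=51: sla_hours < 84 → T3
ticket_id=52: sla_hours < 84 → T3
ticket_id=53: sla_hours < 17 → T1
ticket_id=54: sla_hours < 84 → T3
ticket_id=55: sla_hours < 84 → T3
ticket_id=56: sla_hours < 84 → T3
ticket_id=57: sla_hours < 84 → T3
ticket_id=58: ELSE → T4
ticket_id=59: ELSE → T4
ticket_id=60: sla_hours < 84 → T3
ticket_id=61: sla_hours < 84 → T3
ticket_id=62: sla_hours < 84 → T3
ticket_id=63: sla_hours < 84 → T3

T3, T3, T3, T1, T3, T3, T3, T3, T4, T4, T3, T3, T3, T3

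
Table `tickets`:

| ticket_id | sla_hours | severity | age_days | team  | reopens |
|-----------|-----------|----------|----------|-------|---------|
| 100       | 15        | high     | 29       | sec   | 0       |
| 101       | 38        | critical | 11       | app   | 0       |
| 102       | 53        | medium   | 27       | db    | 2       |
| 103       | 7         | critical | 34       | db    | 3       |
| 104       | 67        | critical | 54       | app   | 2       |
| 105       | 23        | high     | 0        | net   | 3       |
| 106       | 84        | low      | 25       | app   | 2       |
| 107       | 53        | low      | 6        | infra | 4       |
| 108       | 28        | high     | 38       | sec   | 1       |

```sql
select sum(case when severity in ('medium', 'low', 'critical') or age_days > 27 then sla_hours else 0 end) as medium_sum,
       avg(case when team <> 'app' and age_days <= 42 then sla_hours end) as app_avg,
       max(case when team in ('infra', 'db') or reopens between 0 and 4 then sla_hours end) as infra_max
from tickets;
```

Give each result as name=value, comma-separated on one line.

medium_sum=345, app_avg=29.8333333333, infra_max=84

[medium_sum: severity in ('medium', 'low', 'critical') or age_days > 27]
ticket_id=100: ✓ → 15
ticket_id=101: ✓ → 38
ticket_id=102: ✓ → 53
ticket_id=103: ✓ → 7
ticket_id=104: ✓ → 67
ticket_id=105: ✗
ticket_id=106: ✓ → 84
ticket_id=107: ✓ → 53
ticket_id=108: ✓ → 28
medium_sum = 15 + 38 + 53 + 7 + 67 + 84 + 53 + 28 = 345
—
[app_avg: team <> 'app' and age_days <= 42]
ticket_id=100: ✓ → 15
ticket_id=101: ✗
ticket_id=102: ✓ → 53
ticket_id=103: ✓ → 7
ticket_id=104: ✗
ticket_id=105: ✓ → 23
ticket_id=106: ✗
ticket_id=107: ✓ → 53
ticket_id=108: ✓ → 28
app_avg = (15 + 53 + 7 + 23 + 53 + 28) / 6 = 29.8333333333
—
[infra_max: team in ('infra', 'db') or reopens between 0 and 4]
ticket_id=100: ✓ → 15
ticket_id=101: ✓ → 38
ticket_id=102: ✓ → 53
ticket_id=103: ✓ → 7
ticket_id=104: ✓ → 67
ticket_id=105: ✓ → 23
ticket_id=106: ✓ → 84
ticket_id=107: ✓ → 53
ticket_id=108: ✓ → 28
infra_max = MAX(15, 38, 53, 7, 67, 23, 84, 53, 28) = 84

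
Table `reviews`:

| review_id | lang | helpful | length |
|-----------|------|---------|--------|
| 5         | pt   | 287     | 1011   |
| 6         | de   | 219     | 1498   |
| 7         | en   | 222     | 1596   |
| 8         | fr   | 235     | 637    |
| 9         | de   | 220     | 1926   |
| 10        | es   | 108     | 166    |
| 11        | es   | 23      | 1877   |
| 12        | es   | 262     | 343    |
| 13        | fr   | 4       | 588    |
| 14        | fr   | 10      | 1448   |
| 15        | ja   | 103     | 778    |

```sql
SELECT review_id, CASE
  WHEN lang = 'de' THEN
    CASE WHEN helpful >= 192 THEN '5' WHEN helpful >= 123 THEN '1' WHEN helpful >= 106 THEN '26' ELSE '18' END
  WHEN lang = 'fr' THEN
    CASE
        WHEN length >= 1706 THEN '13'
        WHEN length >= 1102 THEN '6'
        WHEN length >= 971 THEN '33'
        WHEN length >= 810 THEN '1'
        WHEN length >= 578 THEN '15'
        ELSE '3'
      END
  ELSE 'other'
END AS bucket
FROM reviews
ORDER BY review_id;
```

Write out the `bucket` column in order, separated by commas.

review_id=5: lang='pt' → outer ELSE → other
review_id=6: lang='de' → inner[helpful >= 192] → 5
review_id=7: lang='en' → outer ELSE → other
review_id=8: lang='fr' → inner[length >= 578] → 15
review_id=9: lang='de' → inner[helpful >= 192] → 5
review_id=10: lang='es' → outer ELSE → other
review_id=11: lang='es' → outer ELSE → other
review_id=12: lang='es' → outer ELSE → other
review_id=13: lang='fr' → inner[length >= 578] → 15
review_id=14: lang='fr' → inner[length >= 1102] → 6
review_id=15: lang='ja' → outer ELSE → other

other, 5, other, 15, 5, other, other, other, 15, 6, other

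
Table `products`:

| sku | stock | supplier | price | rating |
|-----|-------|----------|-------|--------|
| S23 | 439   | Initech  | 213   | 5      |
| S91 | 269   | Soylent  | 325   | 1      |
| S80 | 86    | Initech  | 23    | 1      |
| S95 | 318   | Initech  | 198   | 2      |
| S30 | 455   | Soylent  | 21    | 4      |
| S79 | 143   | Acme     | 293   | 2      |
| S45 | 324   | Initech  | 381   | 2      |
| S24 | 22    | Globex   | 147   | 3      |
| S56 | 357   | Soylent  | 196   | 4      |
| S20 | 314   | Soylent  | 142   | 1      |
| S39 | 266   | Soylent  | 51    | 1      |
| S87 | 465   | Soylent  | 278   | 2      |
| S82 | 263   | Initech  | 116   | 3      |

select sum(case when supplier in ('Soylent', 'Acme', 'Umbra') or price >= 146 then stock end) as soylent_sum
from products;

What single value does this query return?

sku=S23: ✓ → 439
sku=S91: ✓ → 269
sku=S80: ✗
sku=S95: ✓ → 318
sku=S30: ✓ → 455
sku=S79: ✓ → 143
sku=S45: ✓ → 324
sku=S24: ✓ → 22
sku=S56: ✓ → 357
sku=S20: ✓ → 314
sku=S39: ✓ → 266
sku=S87: ✓ → 465
sku=S82: ✗
soylent_sum = 439 + 269 + 318 + 455 + 143 + 324 + 22 + 357 + 314 + 266 + 465 = 3372

3372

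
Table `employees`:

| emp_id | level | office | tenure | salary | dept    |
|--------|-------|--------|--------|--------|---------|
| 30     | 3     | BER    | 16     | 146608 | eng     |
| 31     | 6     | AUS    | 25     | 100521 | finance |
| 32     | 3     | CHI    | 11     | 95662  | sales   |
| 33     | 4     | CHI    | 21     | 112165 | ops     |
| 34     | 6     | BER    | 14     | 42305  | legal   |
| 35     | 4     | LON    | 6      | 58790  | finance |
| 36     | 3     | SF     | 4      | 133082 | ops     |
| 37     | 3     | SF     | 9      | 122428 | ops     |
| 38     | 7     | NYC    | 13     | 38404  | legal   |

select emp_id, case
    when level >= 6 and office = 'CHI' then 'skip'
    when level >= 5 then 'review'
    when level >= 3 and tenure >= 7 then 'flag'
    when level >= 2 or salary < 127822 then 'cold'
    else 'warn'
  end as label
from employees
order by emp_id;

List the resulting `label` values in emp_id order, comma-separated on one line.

emp_id=30: level >= 3 and tenure >= 7 → flag
emp_id=31: level >= 5 → review
emp_id=32: level >= 3 and tenure >= 7 → flag
emp_id=33: level >= 3 and tenure >= 7 → flag
emp_id=34: level >= 5 → review
emp_id=35: level >= 2 or salary < 127822 → cold
emp_id=36: level >= 2 or salary < 127822 → cold
emp_id=37: level >= 3 and tenure >= 7 → flag
emp_id=38: level >= 5 → review

flag, review, flag, flag, review, cold, cold, flag, review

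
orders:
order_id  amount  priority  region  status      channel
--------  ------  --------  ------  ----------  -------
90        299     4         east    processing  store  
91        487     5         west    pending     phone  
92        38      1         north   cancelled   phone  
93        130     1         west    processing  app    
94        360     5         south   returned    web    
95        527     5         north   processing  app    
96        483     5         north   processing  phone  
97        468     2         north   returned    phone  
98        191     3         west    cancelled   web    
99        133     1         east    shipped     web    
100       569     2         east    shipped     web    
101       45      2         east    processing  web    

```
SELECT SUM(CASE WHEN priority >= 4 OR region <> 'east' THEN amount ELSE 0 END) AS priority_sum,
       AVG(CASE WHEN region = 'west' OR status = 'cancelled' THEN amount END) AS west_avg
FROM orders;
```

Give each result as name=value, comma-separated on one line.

[priority_sum: priority >= 4 OR region <> 'east']
order_id=90: ✓ → 299
order_id=91: ✓ → 487
order_id=92: ✓ → 38
order_id=93: ✓ → 130
order_id=94: ✓ → 360
order_id=95: ✓ → 527
order_id=96: ✓ → 483
order_id=97: ✓ → 468
order_id=98: ✓ → 191
order_id=99: ✗
order_id=100: ✗
order_id=101: ✗
priority_sum = 299 + 487 + 38 + 130 + 360 + 527 + 483 + 468 + 191 = 2983
—
[west_avg: region = 'west' OR status = 'cancelled']
order_id=90: ✗
order_id=91: ✓ → 487
order_id=92: ✓ → 38
order_id=93: ✓ → 130
order_id=94: ✗
order_id=95: ✗
order_id=96: ✗
order_id=97: ✗
order_id=98: ✓ → 191
order_id=99: ✗
order_id=100: ✗
order_id=101: ✗
west_avg = (487 + 38 + 130 + 191) / 4 = 211.5

priority_sum=2983, west_avg=211.5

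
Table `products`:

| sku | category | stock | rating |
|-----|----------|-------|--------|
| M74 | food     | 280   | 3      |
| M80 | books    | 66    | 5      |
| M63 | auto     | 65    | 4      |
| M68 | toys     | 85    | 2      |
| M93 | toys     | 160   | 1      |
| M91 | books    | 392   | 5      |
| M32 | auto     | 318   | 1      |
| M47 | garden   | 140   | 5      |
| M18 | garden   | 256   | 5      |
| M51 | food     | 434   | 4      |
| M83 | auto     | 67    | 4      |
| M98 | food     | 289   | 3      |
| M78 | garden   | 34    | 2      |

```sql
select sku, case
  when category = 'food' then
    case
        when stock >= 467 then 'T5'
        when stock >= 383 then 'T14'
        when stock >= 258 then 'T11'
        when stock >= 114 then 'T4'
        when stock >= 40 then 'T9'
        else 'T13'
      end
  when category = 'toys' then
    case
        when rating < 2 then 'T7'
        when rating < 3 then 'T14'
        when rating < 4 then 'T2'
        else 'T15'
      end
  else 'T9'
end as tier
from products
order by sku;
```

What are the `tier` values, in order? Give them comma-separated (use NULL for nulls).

T9, T9, T9, T14, T9, T14, T11, T9, T9, T9, T9, T7, T11

sku=M18: category='garden' → outer ELSE → T9
sku=M32: category='auto' → outer ELSE → T9
sku=M47: category='garden' → outer ELSE → T9
sku=M51: category='food' → inner[stock >= 383] → T14
sku=M63: category='auto' → outer ELSE → T9
sku=M68: category='toys' → inner[rating < 3] → T14
sku=M74: category='food' → inner[stock >= 258] → T11
sku=M78: category='garden' → outer ELSE → T9
sku=M80: category='books' → outer ELSE → T9
sku=M83: category='auto' → outer ELSE → T9
sku=M91: category='books' → outer ELSE → T9
sku=M93: category='toys' → inner[rating < 2] → T7
sku=M98: category='food' → inner[stock >= 258] → T11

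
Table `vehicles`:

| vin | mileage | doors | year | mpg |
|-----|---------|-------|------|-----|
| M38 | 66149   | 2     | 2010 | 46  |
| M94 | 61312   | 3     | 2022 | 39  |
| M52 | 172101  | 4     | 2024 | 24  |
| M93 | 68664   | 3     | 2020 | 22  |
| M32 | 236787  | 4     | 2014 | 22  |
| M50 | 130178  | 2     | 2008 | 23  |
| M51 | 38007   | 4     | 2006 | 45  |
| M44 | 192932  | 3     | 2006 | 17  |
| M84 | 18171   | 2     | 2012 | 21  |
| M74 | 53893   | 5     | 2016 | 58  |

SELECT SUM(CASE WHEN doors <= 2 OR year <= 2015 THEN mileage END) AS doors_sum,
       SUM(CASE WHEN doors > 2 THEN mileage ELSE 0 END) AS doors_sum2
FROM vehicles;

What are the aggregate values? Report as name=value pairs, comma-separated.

doors_sum=682224, doors_sum2=823696

[doors_sum: doors <= 2 OR year <= 2015]
vin=M38: ✓ → 66149
vin=M94: ✗
vin=M52: ✗
vin=M93: ✗
vin=M32: ✓ → 236787
vin=M50: ✓ → 130178
vin=M51: ✓ → 38007
vin=M44: ✓ → 192932
vin=M84: ✓ → 18171
vin=M74: ✗
doors_sum = 66149 + 236787 + 130178 + 38007 + 192932 + 18171 = 682224
—
[doors_sum2: doors > 2]
vin=M38: ✗
vin=M94: ✓ → 61312
vin=M52: ✓ → 172101
vin=M93: ✓ → 68664
vin=M32: ✓ → 236787
vin=M50: ✗
vin=M51: ✓ → 38007
vin=M44: ✓ → 192932
vin=M84: ✗
vin=M74: ✓ → 53893
doors_sum2 = 61312 + 172101 + 68664 + 236787 + 38007 + 192932 + 53893 = 823696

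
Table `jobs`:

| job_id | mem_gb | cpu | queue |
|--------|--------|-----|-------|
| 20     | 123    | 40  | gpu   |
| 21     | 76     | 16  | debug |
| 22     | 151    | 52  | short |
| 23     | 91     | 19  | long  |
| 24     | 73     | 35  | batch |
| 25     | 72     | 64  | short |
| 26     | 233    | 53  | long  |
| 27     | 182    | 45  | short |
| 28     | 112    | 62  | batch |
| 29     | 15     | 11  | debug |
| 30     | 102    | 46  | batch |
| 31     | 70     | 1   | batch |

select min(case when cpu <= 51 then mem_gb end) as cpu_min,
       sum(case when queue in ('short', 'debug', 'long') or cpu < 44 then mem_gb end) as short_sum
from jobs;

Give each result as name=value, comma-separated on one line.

cpu_min=15, short_sum=1086

[cpu_min: cpu <= 51]
job_id=20: ✓ → 123
job_id=21: ✓ → 76
job_id=22: ✗
job_id=23: ✓ → 91
job_id=24: ✓ → 73
job_id=25: ✗
job_id=26: ✗
job_id=27: ✓ → 182
job_id=28: ✗
job_id=29: ✓ → 15
job_id=30: ✓ → 102
job_id=31: ✓ → 70
cpu_min = MIN(123, 76, 91, 73, 182, 15, 102, 70) = 15
—
[short_sum: queue in ('short', 'debug', 'long') or cpu < 44]
job_id=20: ✓ → 123
job_id=21: ✓ → 76
job_id=22: ✓ → 151
job_id=23: ✓ → 91
job_id=24: ✓ → 73
job_id=25: ✓ → 72
job_id=26: ✓ → 233
job_id=27: ✓ → 182
job_id=28: ✗
job_id=29: ✓ → 15
job_id=30: ✗
job_id=31: ✓ → 70
short_sum = 123 + 76 + 151 + 91 + 73 + 72 + 233 + 182 + 15 + 70 = 1086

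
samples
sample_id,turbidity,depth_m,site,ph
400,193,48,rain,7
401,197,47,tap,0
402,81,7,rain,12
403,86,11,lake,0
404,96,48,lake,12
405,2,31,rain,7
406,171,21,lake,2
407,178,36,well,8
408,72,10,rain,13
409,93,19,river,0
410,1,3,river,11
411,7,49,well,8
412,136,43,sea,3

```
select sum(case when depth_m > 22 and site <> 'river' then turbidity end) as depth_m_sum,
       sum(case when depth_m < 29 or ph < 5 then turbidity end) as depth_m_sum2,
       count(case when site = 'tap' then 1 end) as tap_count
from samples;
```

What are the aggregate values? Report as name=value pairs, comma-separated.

depth_m_sum=809, depth_m_sum2=837, tap_count=1

[depth_m_sum: depth_m > 22 and site <> 'river']
sample_id=400: ✓ → 193
sample_id=401: ✓ → 197
sample_id=402: ✗
sample_id=403: ✗
sample_id=404: ✓ → 96
sample_id=405: ✓ → 2
sample_id=406: ✗
sample_id=407: ✓ → 178
sample_id=408: ✗
sample_id=409: ✗
sample_id=410: ✗
sample_id=411: ✓ → 7
sample_id=412: ✓ → 136
depth_m_sum = 193 + 197 + 96 + 2 + 178 + 7 + 136 = 809
—
[depth_m_sum2: depth_m < 29 or ph < 5]
sample_id=400: ✗
sample_id=401: ✓ → 197
sample_id=402: ✓ → 81
sample_id=403: ✓ → 86
sample_id=404: ✗
sample_id=405: ✗
sample_id=406: ✓ → 171
sample_id=407: ✗
sample_id=408: ✓ → 72
sample_id=409: ✓ → 93
sample_id=410: ✓ → 1
sample_id=411: ✗
sample_id=412: ✓ → 136
depth_m_sum2 = 197 + 81 + 86 + 171 + 72 + 93 + 1 + 136 = 837
—
[tap_count: site = 'tap']
sample_id=400: ✗
sample_id=401: ✓ → 1
sample_id=402: ✗
sample_id=403: ✗
sample_id=404: ✗
sample_id=405: ✗
sample_id=406: ✗
sample_id=407: ✗
sample_id=408: ✗
sample_id=409: ✗
sample_id=410: ✗
sample_id=411: ✗
sample_id=412: ✗
tap_count = COUNT(1) = 1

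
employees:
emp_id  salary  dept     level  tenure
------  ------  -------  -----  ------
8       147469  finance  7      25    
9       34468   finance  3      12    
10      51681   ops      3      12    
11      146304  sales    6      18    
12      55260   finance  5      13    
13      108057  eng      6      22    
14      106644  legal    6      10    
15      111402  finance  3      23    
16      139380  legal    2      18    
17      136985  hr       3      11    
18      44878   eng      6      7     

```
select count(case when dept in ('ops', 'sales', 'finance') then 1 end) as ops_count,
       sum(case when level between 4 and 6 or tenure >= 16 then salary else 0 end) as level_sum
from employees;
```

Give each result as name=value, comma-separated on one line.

ops_count=6, level_sum=859394

[ops_count: dept in ('ops', 'sales', 'finance')]
emp_id=8: ✓ → 1
emp_id=9: ✓ → 1
emp_id=10: ✓ → 1
emp_id=11: ✓ → 1
emp_id=12: ✓ → 1
emp_id=13: ✗
emp_id=14: ✗
emp_id=15: ✓ → 1
emp_id=16: ✗
emp_id=17: ✗
emp_id=18: ✗
ops_count = COUNT(1, 1, 1, 1, 1, 1) = 6
—
[level_sum: level between 4 and 6 or tenure >= 16]
emp_id=8: ✓ → 147469
emp_id=9: ✗
emp_id=10: ✗
emp_id=11: ✓ → 146304
emp_id=12: ✓ → 55260
emp_id=13: ✓ → 108057
emp_id=14: ✓ → 106644
emp_id=15: ✓ → 111402
emp_id=16: ✓ → 139380
emp_id=17: ✗
emp_id=18: ✓ → 44878
level_sum = 147469 + 146304 + 55260 + 108057 + 106644 + 111402 + 139380 + 44878 = 859394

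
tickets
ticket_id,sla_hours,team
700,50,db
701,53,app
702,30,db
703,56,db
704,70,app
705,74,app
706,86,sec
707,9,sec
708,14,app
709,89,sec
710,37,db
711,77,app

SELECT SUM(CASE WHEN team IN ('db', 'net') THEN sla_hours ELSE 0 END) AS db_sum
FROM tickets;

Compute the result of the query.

173

ticket_id=700: ✓ → 50
ticket_id=701: ✗
ticket_id=702: ✓ → 30
ticket_id=703: ✓ → 56
ticket_id=704: ✗
ticket_id=705: ✗
ticket_id=706: ✗
ticket_id=707: ✗
ticket_id=708: ✗
ticket_id=709: ✗
ticket_id=710: ✓ → 37
ticket_id=711: ✗
db_sum = 50 + 30 + 56 + 37 = 173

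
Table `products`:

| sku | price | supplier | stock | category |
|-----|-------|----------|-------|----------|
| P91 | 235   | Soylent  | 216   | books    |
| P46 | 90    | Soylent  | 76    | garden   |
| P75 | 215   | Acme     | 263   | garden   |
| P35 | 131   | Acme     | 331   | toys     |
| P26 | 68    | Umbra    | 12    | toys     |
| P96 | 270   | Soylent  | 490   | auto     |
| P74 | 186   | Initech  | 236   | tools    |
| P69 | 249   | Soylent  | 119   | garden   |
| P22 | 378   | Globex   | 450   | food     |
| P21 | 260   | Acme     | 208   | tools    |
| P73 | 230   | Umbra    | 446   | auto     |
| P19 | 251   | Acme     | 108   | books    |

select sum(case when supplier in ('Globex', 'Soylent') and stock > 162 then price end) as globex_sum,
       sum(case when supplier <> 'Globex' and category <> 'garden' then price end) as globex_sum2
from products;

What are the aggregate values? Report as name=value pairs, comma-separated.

[globex_sum: supplier in ('Globex', 'Soylent') and stock > 162]
sku=P91: ✓ → 235
sku=P46: ✗
sku=P75: ✗
sku=P35: ✗
sku=P26: ✗
sku=P96: ✓ → 270
sku=P74: ✗
sku=P69: ✗
sku=P22: ✓ → 378
sku=P21: ✗
sku=P73: ✗
sku=P19: ✗
globex_sum = 235 + 270 + 378 = 883
—
[globex_sum2: supplier <> 'Globex' and category <> 'garden']
sku=P91: ✓ → 235
sku=P46: ✗
sku=P75: ✗
sku=P35: ✓ → 131
sku=P26: ✓ → 68
sku=P96: ✓ → 270
sku=P74: ✓ → 186
sku=P69: ✗
sku=P22: ✗
sku=P21: ✓ → 260
sku=P73: ✓ → 230
sku=P19: ✓ → 251
globex_sum2 = 235 + 131 + 68 + 270 + 186 + 260 + 230 + 251 = 1631

globex_sum=883, globex_sum2=1631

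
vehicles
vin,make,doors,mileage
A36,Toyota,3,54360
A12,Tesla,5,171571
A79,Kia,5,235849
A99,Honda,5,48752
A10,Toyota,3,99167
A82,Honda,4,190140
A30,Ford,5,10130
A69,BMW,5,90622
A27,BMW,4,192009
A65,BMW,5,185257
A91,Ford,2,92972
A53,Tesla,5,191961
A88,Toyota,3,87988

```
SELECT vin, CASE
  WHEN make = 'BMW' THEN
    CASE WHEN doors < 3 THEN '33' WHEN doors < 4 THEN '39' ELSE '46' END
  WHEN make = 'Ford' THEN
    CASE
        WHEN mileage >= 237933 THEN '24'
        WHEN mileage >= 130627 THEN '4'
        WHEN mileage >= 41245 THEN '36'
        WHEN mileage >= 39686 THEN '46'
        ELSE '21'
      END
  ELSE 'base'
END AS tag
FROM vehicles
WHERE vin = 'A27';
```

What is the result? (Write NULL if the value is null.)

46

vin = A27: make=BMW, doors=4, mileage=192009.
make='BMW' → inner[ELSE] → 46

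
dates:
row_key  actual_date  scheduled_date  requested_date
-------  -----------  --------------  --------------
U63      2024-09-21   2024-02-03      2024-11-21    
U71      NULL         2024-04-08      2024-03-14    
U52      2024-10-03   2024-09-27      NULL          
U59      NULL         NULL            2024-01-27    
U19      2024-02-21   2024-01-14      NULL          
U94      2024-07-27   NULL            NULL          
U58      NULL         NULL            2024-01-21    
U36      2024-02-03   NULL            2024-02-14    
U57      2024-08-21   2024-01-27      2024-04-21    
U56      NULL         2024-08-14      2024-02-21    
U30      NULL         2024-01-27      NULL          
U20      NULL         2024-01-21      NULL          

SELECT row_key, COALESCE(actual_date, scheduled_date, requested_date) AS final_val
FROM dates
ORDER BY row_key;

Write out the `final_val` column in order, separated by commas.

row_key=U19: actual_date=2024-02-21 → 2024-02-21
row_key=U20: actual_date=NULL, scheduled_date=2024-01-21 → 2024-01-21
row_key=U30: actual_date=NULL, scheduled_date=2024-01-27 → 2024-01-27
row_key=U36: actual_date=2024-02-03 → 2024-02-03
row_key=U52: actual_date=2024-10-03 → 2024-10-03
row_key=U56: actual_date=NULL, scheduled_date=2024-08-14 → 2024-08-14
row_key=U57: actual_date=2024-08-21 → 2024-08-21
row_key=U58: actual_date=NULL, scheduled_date=NULL, requested_date=2024-01-21 → 2024-01-21
row_key=U59: actual_date=NULL, scheduled_date=NULL, requested_date=2024-01-27 → 2024-01-27
row_key=U63: actual_date=2024-09-21 → 2024-09-21
row_key=U71: actual_date=NULL, scheduled_date=2024-04-08 → 2024-04-08
row_key=U94: actual_date=2024-07-27 → 2024-07-27

2024-02-21, 2024-01-21, 2024-01-27, 2024-02-03, 2024-10-03, 2024-08-14, 2024-08-21, 2024-01-21, 2024-01-27, 2024-09-21, 2024-04-08, 2024-07-27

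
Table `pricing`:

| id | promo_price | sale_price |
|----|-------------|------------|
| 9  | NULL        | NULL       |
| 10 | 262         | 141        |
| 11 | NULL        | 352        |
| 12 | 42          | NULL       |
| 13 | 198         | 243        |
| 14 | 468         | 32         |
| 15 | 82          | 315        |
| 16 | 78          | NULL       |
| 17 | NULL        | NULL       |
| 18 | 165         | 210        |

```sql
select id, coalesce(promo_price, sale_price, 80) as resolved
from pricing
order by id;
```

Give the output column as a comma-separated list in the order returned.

id=9: promo_price=NULL, sale_price=NULL, → literal 80 → 80
id=10: promo_price=262 → 262
id=11: promo_price=NULL, sale_price=352 → 352
id=12: promo_price=42 → 42
id=13: promo_price=198 → 198
id=14: promo_price=468 → 468
id=15: promo_price=82 → 82
id=16: promo_price=78 → 78
id=17: promo_price=NULL, sale_price=NULL, → literal 80 → 80
id=18: promo_price=165 → 165

80, 262, 352, 42, 198, 468, 82, 78, 80, 165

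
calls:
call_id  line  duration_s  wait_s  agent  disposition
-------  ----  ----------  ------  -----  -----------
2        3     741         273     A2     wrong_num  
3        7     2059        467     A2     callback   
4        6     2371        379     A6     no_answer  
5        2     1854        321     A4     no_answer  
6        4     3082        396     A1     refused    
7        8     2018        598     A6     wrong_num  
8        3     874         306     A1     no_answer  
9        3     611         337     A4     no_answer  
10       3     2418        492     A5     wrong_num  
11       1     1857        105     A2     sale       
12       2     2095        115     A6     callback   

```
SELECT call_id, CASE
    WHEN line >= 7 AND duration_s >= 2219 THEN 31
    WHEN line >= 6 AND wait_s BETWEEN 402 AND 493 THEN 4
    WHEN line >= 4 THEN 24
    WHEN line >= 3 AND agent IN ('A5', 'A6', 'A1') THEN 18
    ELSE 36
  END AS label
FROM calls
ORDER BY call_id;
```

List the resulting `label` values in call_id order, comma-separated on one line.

call_id=2: ELSE → 36
call_id=3: line >= 6 AND wait_s BETWEEN 402 AND 493 → 4
call_id=4: line >= 4 → 24
call_id=5: ELSE → 36
call_id=6: line >= 4 → 24
call_id=7: line >= 4 → 24
call_id=8: line >= 3 AND agent IN ('A5', 'A6', 'A1') → 18
call_id=9: ELSE → 36
call_id=10: line >= 3 AND agent IN ('A5', 'A6', 'A1') → 18
call_id=11: ELSE → 36
call_id=12: ELSE → 36

36, 4, 24, 36, 24, 24, 18, 36, 18, 36, 36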